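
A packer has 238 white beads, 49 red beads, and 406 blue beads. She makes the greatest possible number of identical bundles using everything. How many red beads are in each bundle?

7

Number of bundles = gcd(238, 49, 406).
238 = 2 × 7 × 17
49 = 7^2
406 = 2 × 7 × 29
gcd(238, 49, 406) = 7.
red beads per bundle = 49 / 7 = 7.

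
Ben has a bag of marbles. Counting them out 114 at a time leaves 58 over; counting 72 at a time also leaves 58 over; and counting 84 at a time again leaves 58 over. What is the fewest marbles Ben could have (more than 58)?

9634

N − 58 must be a common multiple of 114, 72, and 84.
114 = 2 × 3 × 19
72 = 2^3 × 3^2
84 = 2^2 × 3 × 7
LCM(114, 72, 84) = 2^3 × 3^2 × 7 × 19 = 9576.
Smallest N > 58 is LCM + 58 = 9576 + 58 = 9634.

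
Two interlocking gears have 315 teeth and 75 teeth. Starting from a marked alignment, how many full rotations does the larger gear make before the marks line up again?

5 rotations

They are all back at their starting positions together after one LCM of the periods.
315 = 3^2 × 5 × 7
75 = 3 × 5^2
LCM(315, 75) = 3^2 × 5^2 × 7 = 1575.
Rotations for period 315: 1575 / 315 = 5.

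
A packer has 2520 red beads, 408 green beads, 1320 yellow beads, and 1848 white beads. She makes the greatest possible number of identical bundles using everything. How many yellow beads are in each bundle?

55

Number of bundles = gcd(2520, 408, 1320, 1848).
2520 = 2^3 × 3^2 × 5 × 7
408 = 2^3 × 3 × 17
1320 = 2^3 × 3 × 5 × 11
1848 = 2^3 × 3 × 7 × 11
gcd(2520, 408, 1320, 1848) = 2^3 × 3 = 24.
yellow beads per bundle = 1320 / 24 = 55.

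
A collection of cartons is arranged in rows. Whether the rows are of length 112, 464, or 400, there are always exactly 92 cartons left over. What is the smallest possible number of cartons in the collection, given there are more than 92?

81292

N − 92 must be a common multiple of 112, 464, and 400.
112 = 2^4 × 7
464 = 2^4 × 29
400 = 2^4 × 5^2
LCM(112, 464, 400) = 2^4 × 5^2 × 7 × 29 = 81200.
Smallest N > 92 is LCM + 92 = 81200 + 92 = 81292.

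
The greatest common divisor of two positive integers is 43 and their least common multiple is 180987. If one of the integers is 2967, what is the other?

For two integers, gcd × lcm = product, so the other is (43 × 180987) / 2967 = 7782441 / 2967 = 2623.

2623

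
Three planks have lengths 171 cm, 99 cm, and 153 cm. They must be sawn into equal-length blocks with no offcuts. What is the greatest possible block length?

The block length must divide every plank, so the greatest is gcd(171, 99, 153).
171 = 3^2 × 19
99 = 3^2 × 11
153 = 3^2 × 17
gcd(171, 99, 153) = 3^2 = 9.

9 cm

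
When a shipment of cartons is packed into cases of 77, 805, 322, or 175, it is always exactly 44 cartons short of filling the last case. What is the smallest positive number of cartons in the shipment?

Being 44 short of a full case of size k means N ≡ −44 (mod k), i.e. N + 44 is a multiple of each size.
77 = 7 × 11
805 = 5 × 7 × 23
322 = 2 × 7 × 23
175 = 5^2 × 7
LCM(77, 805, 322, 175) = 2 × 5^2 × 7 × 11 × 23 = 88550.
Smallest positive N is 88550 − 44 = 88506.

88506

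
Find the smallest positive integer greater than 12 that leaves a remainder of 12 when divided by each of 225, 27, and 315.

N − 12 must be a common multiple of 225, 27, and 315.
225 = 3^2 × 5^2
27 = 3^3
315 = 3^2 × 5 × 7
LCM(225, 27, 315) = 3^3 × 5^2 × 7 = 4725.
Smallest N > 12 is LCM + 12 = 4725 + 12 = 4737.

4737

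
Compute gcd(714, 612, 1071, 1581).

714 = 2 × 3 × 7 × 17
612 = 2^2 × 3^2 × 17
1071 = 3^2 × 7 × 17
1581 = 3 × 17 × 31
gcd(714, 612, 1071, 1581) = 3 × 17 = 51.

51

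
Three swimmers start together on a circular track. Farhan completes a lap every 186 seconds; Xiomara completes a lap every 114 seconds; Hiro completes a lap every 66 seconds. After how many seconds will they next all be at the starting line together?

38874 seconds

They coincide at every common multiple of the periods; the first is the LCM.
186 = 2 × 3 × 31
114 = 2 × 3 × 19
66 = 2 × 3 × 11
LCM(186, 114, 66) = 2 × 3 × 11 × 19 × 31 = 38874.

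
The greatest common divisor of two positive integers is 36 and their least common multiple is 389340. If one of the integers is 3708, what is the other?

For two integers, gcd × lcm = product, so the other is (36 × 389340) / 3708 = 14016240 / 3708 = 3780.

3780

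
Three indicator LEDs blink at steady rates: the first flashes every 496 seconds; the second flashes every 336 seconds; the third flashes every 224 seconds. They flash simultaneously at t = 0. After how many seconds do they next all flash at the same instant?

They coincide at every common multiple of the periods; the first is the LCM.
496 = 2^4 × 31
336 = 2^4 × 3 × 7
224 = 2^5 × 7
LCM(496, 336, 224) = 2^5 × 3 × 7 × 31 = 20832.

20832 seconds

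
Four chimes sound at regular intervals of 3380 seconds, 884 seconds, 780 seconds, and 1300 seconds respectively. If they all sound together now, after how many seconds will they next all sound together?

We need the least common multiple of the intervals.
3380 = 2^2 × 5 × 13^2
884 = 2^2 × 13 × 17
780 = 2^2 × 3 × 5 × 13
1300 = 2^2 × 5^2 × 13
LCM(3380, 884, 780, 1300) = 2^2 × 3 × 5^2 × 13^2 × 17 = 861900.

861900 seconds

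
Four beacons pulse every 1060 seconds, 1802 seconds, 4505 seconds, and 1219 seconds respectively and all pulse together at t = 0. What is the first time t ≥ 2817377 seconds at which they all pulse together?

Joint pulses occur at multiples of LCM(1060, 1802, 4505, 1219).
1060 = 2^2 × 5 × 53
1802 = 2 × 17 × 53
4505 = 5 × 17 × 53
1219 = 23 × 53
LCM(1060, 1802, 4505, 1219) = 2^2 × 5 × 17 × 23 × 53 = 414460.
Smallest multiple of 414460 that is ≥ 2817377: ⌈2817377/414460⌉ × 414460 = 7 × 414460 = 2901220.

2901220 seconds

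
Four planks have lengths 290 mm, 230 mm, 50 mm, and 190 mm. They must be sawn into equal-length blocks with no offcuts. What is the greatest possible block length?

This is the greatest common divisor of 290, 230, 50, and 190.
290 = 2 × 5 × 29
230 = 2 × 5 × 23
50 = 2 × 5^2
190 = 2 × 5 × 19
gcd(290, 230, 50, 190) = 2 × 5 = 10.

10 mm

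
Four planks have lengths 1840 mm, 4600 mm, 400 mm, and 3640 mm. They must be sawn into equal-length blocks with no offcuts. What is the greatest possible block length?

40 mm

The block length must divide every plank, so the greatest is gcd(1840, 4600, 400, 3640).
1840 = 2^4 × 5 × 23
4600 = 2^3 × 5^2 × 23
400 = 2^4 × 5^2
3640 = 2^3 × 5 × 7 × 13
gcd(1840, 4600, 400, 3640) = 2^3 × 5 = 40.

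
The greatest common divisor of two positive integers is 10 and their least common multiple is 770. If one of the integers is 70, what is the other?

For two integers, gcd × lcm = product, so the other is (10 × 770) / 70 = 7700 / 70 = 110.

110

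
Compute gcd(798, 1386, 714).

42

798 = 2 × 3 × 7 × 19
1386 = 2 × 3^2 × 7 × 11
714 = 2 × 3 × 7 × 17
gcd(798, 1386, 714) = 2 × 3 × 7 = 42.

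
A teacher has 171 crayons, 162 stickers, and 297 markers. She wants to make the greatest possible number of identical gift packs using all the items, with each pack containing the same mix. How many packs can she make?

The pack count must divide each quantity, so the greatest is gcd(171, 162, 297).
171 = 3^2 × 19
162 = 2 × 3^4
297 = 3^3 × 11
gcd(171, 162, 297) = 3^2 = 9.

9 packs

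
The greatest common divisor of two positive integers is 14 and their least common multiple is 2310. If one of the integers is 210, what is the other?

154

For two integers, gcd × lcm = product, so the other is (14 × 2310) / 210 = 32340 / 210 = 154.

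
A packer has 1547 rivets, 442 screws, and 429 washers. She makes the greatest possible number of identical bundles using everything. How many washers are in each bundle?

33

Number of bundles = gcd(1547, 442, 429).
1547 = 7 × 13 × 17
442 = 2 × 13 × 17
429 = 3 × 11 × 13
gcd(1547, 442, 429) = 13.
washers per bundle = 429 / 13 = 33.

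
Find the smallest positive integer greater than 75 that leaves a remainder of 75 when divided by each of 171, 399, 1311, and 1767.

N − 75 must be a common multiple of 171, 399, 1311, and 1767.
171 = 3^2 × 19
399 = 3 × 7 × 19
1311 = 3 × 19 × 23
1767 = 3 × 19 × 31
LCM(171, 399, 1311, 1767) = 3^2 × 7 × 19 × 23 × 31 = 853461.
Smallest N > 75 is LCM + 75 = 853461 + 75 = 853536.

853536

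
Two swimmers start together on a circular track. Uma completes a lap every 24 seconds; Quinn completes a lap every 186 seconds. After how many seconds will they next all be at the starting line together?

They coincide at every common multiple of the periods; the first is the LCM.
24 = 2^3 × 3
186 = 2 × 3 × 31
LCM(24, 186) = 2^3 × 3 × 31 = 744.

744 seconds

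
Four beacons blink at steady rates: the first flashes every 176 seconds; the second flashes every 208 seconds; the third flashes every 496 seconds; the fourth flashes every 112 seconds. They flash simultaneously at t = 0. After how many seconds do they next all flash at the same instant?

The first simultaneous occurrence is after LCM of the individual periods.
176 = 2^4 × 11
208 = 2^4 × 13
496 = 2^4 × 31
112 = 2^4 × 7
LCM(176, 208, 496, 112) = 2^4 × 7 × 11 × 13 × 31 = 496496.

496496 seconds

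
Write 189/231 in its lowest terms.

9/11

189 = 3^3 × 7
231 = 3 × 7 × 11
gcd(189, 231) = 3 × 7 = 21.
Divide numerator and denominator by 21: 189/231 = 9/11.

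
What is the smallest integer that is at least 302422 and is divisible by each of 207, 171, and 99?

The integer must be a common multiple of 207, 171, and 99, so a multiple of their LCM.
207 = 3^2 × 23
171 = 3^2 × 19
99 = 3^2 × 11
LCM(207, 171, 99) = 3^2 × 11 × 19 × 23 = 43263.
Smallest multiple of 43263 that is ≥ 302422: ⌈302422/43263⌉ × 43263 = 7 × 43263 = 302841.

302841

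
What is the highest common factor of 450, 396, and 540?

450 = 2 × 3^2 × 5^2
396 = 2^2 × 3^2 × 11
540 = 2^2 × 3^3 × 5
gcd(450, 396, 540) = 2 × 3^2 = 18.

18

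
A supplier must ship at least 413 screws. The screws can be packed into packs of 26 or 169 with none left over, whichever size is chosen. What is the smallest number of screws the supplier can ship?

676

The number of screws must be a common multiple of 26 and 169, so a multiple of their LCM.
26 = 2 × 13
169 = 13^2
LCM(26, 169) = 2 × 13^2 = 338.
Smallest multiple of 338 that is ≥ 413: ⌈413/338⌉ × 338 = 2 × 338 = 676.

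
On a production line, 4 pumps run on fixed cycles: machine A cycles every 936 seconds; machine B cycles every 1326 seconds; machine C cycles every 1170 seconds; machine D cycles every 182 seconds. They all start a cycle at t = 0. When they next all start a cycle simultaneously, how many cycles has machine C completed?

They are all back at their starting positions together after one LCM of the periods.
936 = 2^3 × 3^2 × 13
1326 = 2 × 3 × 13 × 17
1170 = 2 × 3^2 × 5 × 13
182 = 2 × 7 × 13
LCM(936, 1326, 1170, 182) = 2^3 × 3^2 × 5 × 7 × 13 × 17 = 556920.
Cycles for period 1170: 556920 / 1170 = 476.

476 cycles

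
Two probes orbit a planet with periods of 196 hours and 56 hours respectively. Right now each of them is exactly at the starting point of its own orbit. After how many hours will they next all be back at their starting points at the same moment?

392 hours

The first simultaneous occurrence is after LCM of the individual periods.
196 = 2^2 × 7^2
56 = 2^3 × 7
LCM(196, 56) = 2^3 × 7^2 = 392.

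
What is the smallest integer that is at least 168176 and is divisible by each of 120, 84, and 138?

173880

The integer must be a common multiple of 120, 84, and 138, so a multiple of their LCM.
120 = 2^3 × 3 × 5
84 = 2^2 × 3 × 7
138 = 2 × 3 × 23
LCM(120, 84, 138) = 2^3 × 3 × 5 × 7 × 23 = 19320.
Smallest multiple of 19320 that is ≥ 168176: ⌈168176/19320⌉ × 19320 = 9 × 19320 = 173880.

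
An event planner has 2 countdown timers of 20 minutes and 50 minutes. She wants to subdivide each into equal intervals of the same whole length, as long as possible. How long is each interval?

10 minutes

The interval must divide each timer length; the longest such is the gcd.
20 = 2^2 × 5
50 = 2 × 5^2
gcd(20, 50) = 2 × 5 = 10.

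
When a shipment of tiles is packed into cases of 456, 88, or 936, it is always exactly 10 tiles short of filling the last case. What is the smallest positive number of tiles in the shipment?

195614

Being 10 short of a full case of size k means N ≡ −10 (mod k), i.e. N + 10 is a multiple of each size.
456 = 2^3 × 3 × 19
88 = 2^3 × 11
936 = 2^3 × 3^2 × 13
LCM(456, 88, 936) = 2^3 × 3^2 × 11 × 13 × 19 = 195624.
Smallest positive N is 195624 − 10 = 195614.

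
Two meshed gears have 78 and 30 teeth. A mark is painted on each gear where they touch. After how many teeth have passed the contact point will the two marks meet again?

390 teeth

The first simultaneous occurrence is after LCM of the individual periods.
78 = 2 × 3 × 13
30 = 2 × 3 × 5
LCM(78, 30) = 2 × 3 × 5 × 13 = 390.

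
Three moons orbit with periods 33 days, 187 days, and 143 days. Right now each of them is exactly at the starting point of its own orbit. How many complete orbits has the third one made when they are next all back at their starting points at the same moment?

The first common completion time is the LCM of the periods.
33 = 3 × 11
187 = 11 × 17
143 = 11 × 13
LCM(33, 187, 143) = 3 × 11 × 13 × 17 = 7293.
Orbits for period 143: 7293 / 143 = 51.

51 orbits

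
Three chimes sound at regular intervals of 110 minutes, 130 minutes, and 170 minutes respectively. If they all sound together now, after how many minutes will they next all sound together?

The first simultaneous occurrence is after LCM of the individual periods.
110 = 2 × 5 × 11
130 = 2 × 5 × 13
170 = 2 × 5 × 17
LCM(110, 130, 170) = 2 × 5 × 11 × 13 × 17 = 24310.

24310 minutes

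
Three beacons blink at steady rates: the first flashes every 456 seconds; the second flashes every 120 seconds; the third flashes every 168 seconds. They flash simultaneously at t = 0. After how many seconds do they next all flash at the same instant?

15960 seconds

They coincide at every common multiple of the periods; the first is the LCM.
456 = 2^3 × 3 × 19
120 = 2^3 × 3 × 5
168 = 2^3 × 3 × 7
LCM(456, 120, 168) = 2^3 × 3 × 5 × 7 × 19 = 15960.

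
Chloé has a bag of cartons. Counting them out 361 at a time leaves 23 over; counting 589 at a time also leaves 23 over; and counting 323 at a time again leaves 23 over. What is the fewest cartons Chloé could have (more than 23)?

190270

N − 23 must be a common multiple of 361, 589, and 323.
361 = 19^2
589 = 19 × 31
323 = 17 × 19
LCM(361, 589, 323) = 17 × 19^2 × 31 = 190247.
Smallest N > 23 is LCM + 23 = 190247 + 23 = 190270.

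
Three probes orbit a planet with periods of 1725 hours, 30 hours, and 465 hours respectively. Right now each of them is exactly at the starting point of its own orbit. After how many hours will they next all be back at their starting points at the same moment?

They coincide at every common multiple of the periods; the first is the LCM.
1725 = 3 × 5^2 × 23
30 = 2 × 3 × 5
465 = 3 × 5 × 31
LCM(1725, 30, 465) = 2 × 3 × 5^2 × 23 × 31 = 106950.

106950 hours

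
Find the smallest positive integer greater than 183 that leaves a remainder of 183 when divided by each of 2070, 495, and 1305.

N − 183 must be a common multiple of 2070, 495, and 1305.
2070 = 2 × 3^2 × 5 × 23
495 = 3^2 × 5 × 11
1305 = 3^2 × 5 × 29
LCM(2070, 495, 1305) = 2 × 3^2 × 5 × 11 × 23 × 29 = 660330.
Smallest N > 183 is LCM + 183 = 660330 + 183 = 660513.

660513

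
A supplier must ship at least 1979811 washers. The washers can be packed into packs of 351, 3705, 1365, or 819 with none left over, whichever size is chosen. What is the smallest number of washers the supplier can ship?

2100735

The number of washers must be a common multiple of 351, 3705, 1365, and 819, so a multiple of their LCM.
351 = 3^3 × 13
3705 = 3 × 5 × 13 × 19
1365 = 3 × 5 × 7 × 13
819 = 3^2 × 7 × 13
LCM(351, 3705, 1365, 819) = 3^3 × 5 × 7 × 13 × 19 = 233415.
Smallest multiple of 233415 that is ≥ 1979811: ⌈1979811/233415⌉ × 233415 = 9 × 233415 = 2100735.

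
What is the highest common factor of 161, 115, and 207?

23

161 = 7 × 23
115 = 5 × 23
207 = 3^2 × 23
gcd(161, 115, 207) = 23.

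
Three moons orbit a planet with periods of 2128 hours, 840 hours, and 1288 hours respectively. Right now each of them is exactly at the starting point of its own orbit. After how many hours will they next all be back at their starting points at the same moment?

They coincide at every common multiple of the periods; the first is the LCM.
2128 = 2^4 × 7 × 19
840 = 2^3 × 3 × 5 × 7
1288 = 2^3 × 7 × 23
LCM(2128, 840, 1288) = 2^4 × 3 × 5 × 7 × 19 × 23 = 734160.

734160 hours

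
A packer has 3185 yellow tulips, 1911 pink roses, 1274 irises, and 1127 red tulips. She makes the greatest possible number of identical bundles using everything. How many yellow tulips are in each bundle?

Number of bundles = gcd(3185, 1911, 1274, 1127).
3185 = 5 × 7^2 × 13
1911 = 3 × 7^2 × 13
1274 = 2 × 7^2 × 13
1127 = 7^2 × 23
gcd(3185, 1911, 1274, 1127) = 7^2 = 49.
yellow tulips per bundle = 3185 / 49 = 65.

65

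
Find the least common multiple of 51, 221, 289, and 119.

51 = 3 × 17
221 = 13 × 17
289 = 17^2
119 = 7 × 17
LCM(51, 221, 289, 119) = 3 × 7 × 13 × 17^2 = 78897.

78897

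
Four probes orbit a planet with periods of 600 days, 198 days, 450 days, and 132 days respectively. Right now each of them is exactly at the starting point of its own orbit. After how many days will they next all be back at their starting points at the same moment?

19800 days

We need the least common multiple of the intervals.
600 = 2^3 × 3 × 5^2
198 = 2 × 3^2 × 11
450 = 2 × 3^2 × 5^2
132 = 2^2 × 3 × 11
LCM(600, 198, 450, 132) = 2^3 × 3^2 × 5^2 × 11 = 19800.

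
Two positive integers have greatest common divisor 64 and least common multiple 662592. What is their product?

For any two positive integers, gcd × lcm = product = 64 × 662592 = 42405888.

42405888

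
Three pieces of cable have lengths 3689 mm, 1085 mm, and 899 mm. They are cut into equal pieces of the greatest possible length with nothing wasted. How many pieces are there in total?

183

Piece length = gcd(3689, 1085, 899).
3689 = 7 × 17 × 31
1085 = 5 × 7 × 31
899 = 29 × 31
gcd(3689, 1085, 899) = 31.
Total pieces = 3689/31 + 1085/31 + 899/31 = 119 + 35 + 29 = 183.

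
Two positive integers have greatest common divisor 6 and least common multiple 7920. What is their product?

47520

For any two positive integers, gcd × lcm = product = 6 × 7920 = 47520.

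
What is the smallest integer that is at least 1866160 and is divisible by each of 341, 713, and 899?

The integer must be a common multiple of 341, 713, and 899, so a multiple of their LCM.
341 = 11 × 31
713 = 23 × 31
899 = 29 × 31
LCM(341, 713, 899) = 11 × 23 × 29 × 31 = 227447.
Smallest multiple of 227447 that is ≥ 1866160: ⌈1866160/227447⌉ × 227447 = 9 × 227447 = 2047023.

2047023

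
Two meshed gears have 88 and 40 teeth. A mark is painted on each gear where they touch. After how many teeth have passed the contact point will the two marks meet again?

440 teeth

We need the least common multiple of the intervals.
88 = 2^3 × 11
40 = 2^3 × 5
LCM(88, 40) = 2^3 × 5 × 11 = 440.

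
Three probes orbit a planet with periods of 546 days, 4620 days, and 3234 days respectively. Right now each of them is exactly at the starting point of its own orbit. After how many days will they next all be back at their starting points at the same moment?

420420 days

We need the least common multiple of the intervals.
546 = 2 × 3 × 7 × 13
4620 = 2^2 × 3 × 5 × 7 × 11
3234 = 2 × 3 × 7^2 × 11
LCM(546, 4620, 3234) = 2^2 × 3 × 5 × 7^2 × 11 × 13 = 420420.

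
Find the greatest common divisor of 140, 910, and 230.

10

140 = 2^2 × 5 × 7
910 = 2 × 5 × 7 × 13
230 = 2 × 5 × 23
gcd(140, 910, 230) = 2 × 5 = 10.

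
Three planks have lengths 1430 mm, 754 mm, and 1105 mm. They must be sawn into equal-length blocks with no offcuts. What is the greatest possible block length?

13 mm

The block length must divide every plank, so the greatest is gcd(1430, 754, 1105).
1430 = 2 × 5 × 11 × 13
754 = 2 × 13 × 29
1105 = 5 × 13 × 17
gcd(1430, 754, 1105) = 13.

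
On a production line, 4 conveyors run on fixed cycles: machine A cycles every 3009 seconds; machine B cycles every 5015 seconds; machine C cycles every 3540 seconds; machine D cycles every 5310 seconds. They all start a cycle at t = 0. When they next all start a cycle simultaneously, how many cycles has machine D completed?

34 cycles

The first common completion time is the LCM of the periods.
3009 = 3 × 17 × 59
5015 = 5 × 17 × 59
3540 = 2^2 × 3 × 5 × 59
5310 = 2 × 3^2 × 5 × 59
LCM(3009, 5015, 3540, 5310) = 2^2 × 3^2 × 5 × 17 × 59 = 180540.
Cycles for period 5310: 180540 / 5310 = 34.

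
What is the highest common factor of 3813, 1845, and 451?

41

3813 = 3 × 31 × 41
1845 = 3^2 × 5 × 41
451 = 11 × 41
gcd(3813, 1845, 451) = 41.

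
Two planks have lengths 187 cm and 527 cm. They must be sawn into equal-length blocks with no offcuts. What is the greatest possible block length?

17 cm

By the Euclidean algorithm:
527 = 2 × 187 + 153
187 = 1 × 153 + 34
153 = 4 × 34 + 17
34 = 2 × 17 + 0
gcd(187, 527) = 17.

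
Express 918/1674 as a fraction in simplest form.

918 = 2 × 3^3 × 17
1674 = 2 × 3^3 × 31
gcd(918, 1674) = 2 × 3^3 = 54.
Divide numerator and denominator by 54: 918/1674 = 17/31.

17/31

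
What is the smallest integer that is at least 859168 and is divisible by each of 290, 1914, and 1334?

The integer must be a common multiple of 290, 1914, and 1334, so a multiple of their LCM.
290 = 2 × 5 × 29
1914 = 2 × 3 × 11 × 29
1334 = 2 × 23 × 29
LCM(290, 1914, 1334) = 2 × 3 × 5 × 11 × 23 × 29 = 220110.
Smallest multiple of 220110 that is ≥ 859168: ⌈859168/220110⌉ × 220110 = 4 × 220110 = 880440.

880440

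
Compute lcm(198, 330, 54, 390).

38610

198 = 2 × 3^2 × 11
330 = 2 × 3 × 5 × 11
54 = 2 × 3^3
390 = 2 × 3 × 5 × 13
LCM(198, 330, 54, 390) = 2 × 3^3 × 5 × 11 × 13 = 38610.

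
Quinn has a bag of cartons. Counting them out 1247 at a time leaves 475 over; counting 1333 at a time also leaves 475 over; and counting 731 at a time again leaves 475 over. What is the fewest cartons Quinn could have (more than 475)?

N − 475 must be a common multiple of 1247, 1333, and 731.
1247 = 29 × 43
1333 = 31 × 43
731 = 17 × 43
LCM(1247, 1333, 731) = 17 × 29 × 31 × 43 = 657169.
Smallest N > 475 is LCM + 475 = 657169 + 475 = 657644.

657644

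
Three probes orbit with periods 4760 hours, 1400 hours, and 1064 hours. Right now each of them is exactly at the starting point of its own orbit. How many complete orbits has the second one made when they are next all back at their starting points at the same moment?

All finish a whole number of cycles simultaneously at t = LCM of the periods.
4760 = 2^3 × 5 × 7 × 17
1400 = 2^3 × 5^2 × 7
1064 = 2^3 × 7 × 19
LCM(4760, 1400, 1064) = 2^3 × 5^2 × 7 × 17 × 19 = 452200.
Orbits for period 1400: 452200 / 1400 = 323.

323 orbits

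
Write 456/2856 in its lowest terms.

19/119

456 = 2^3 × 3 × 19
2856 = 2^3 × 3 × 7 × 17
gcd(456, 2856) = 2^3 × 3 = 24.
Divide numerator and denominator by 24: 456/2856 = 19/119.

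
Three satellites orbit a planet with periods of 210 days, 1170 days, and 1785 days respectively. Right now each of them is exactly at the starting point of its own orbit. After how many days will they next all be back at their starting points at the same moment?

They coincide at every common multiple of the periods; the first is the LCM.
210 = 2 × 3 × 5 × 7
1170 = 2 × 3^2 × 5 × 13
1785 = 3 × 5 × 7 × 17
LCM(210, 1170, 1785) = 2 × 3^2 × 5 × 7 × 13 × 17 = 139230.

139230 days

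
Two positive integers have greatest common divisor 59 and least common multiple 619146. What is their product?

For any two positive integers, gcd × lcm = product = 59 × 619146 = 36529614.

36529614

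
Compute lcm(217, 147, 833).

77469

217 = 7 × 31
147 = 3 × 7^2
833 = 7^2 × 17
LCM(217, 147, 833) = 3 × 7^2 × 17 × 31 = 77469.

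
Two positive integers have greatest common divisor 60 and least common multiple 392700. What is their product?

For any two positive integers, gcd × lcm = product = 60 × 392700 = 23562000.

23562000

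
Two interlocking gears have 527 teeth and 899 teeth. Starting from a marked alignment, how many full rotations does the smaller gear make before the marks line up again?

29 rotations

They are all back at their starting positions together after one LCM of the periods.
527 = 17 × 31
899 = 29 × 31
LCM(527, 899) = 17 × 29 × 31 = 15283.
Rotations for period 527: 15283 / 527 = 29.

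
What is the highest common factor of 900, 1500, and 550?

50

900 = 2^2 × 3^2 × 5^2
1500 = 2^2 × 3 × 5^3
550 = 2 × 5^2 × 11
gcd(900, 1500, 550) = 2 × 5^2 = 50.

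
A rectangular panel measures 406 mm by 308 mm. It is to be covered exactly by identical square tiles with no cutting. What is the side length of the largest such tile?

The tile side must divide both 406 and 308, so the largest is their gcd.
406 = 2 × 7 × 29
308 = 2^2 × 7 × 11
gcd(406, 308) = 2 × 7 = 14.

14 mm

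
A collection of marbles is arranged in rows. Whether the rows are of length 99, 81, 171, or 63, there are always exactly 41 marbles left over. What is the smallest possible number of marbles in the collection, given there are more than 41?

N − 41 must be a common multiple of 99, 81, 171, and 63.
99 = 3^2 × 11
81 = 3^4
171 = 3^2 × 19
63 = 3^2 × 7
LCM(99, 81, 171, 63) = 3^4 × 7 × 11 × 19 = 118503.
Smallest N > 41 is LCM + 41 = 118503 + 41 = 118544.

118544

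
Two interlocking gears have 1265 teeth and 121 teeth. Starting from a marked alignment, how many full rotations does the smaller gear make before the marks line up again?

All finish a whole number of cycles simultaneously at t = LCM of the periods.
1265 = 5 × 11 × 23
121 = 11^2
LCM(1265, 121) = 5 × 11^2 × 23 = 13915.
Rotations for period 121: 13915 / 121 = 115.

115 rotations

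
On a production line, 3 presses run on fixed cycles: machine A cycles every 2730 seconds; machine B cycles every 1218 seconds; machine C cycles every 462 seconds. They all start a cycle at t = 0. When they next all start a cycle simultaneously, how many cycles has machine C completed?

1885 cycles

All finish a whole number of cycles simultaneously at t = LCM of the periods.
2730 = 2 × 3 × 5 × 7 × 13
1218 = 2 × 3 × 7 × 29
462 = 2 × 3 × 7 × 11
LCM(2730, 1218, 462) = 2 × 3 × 5 × 7 × 11 × 13 × 29 = 870870.
Cycles for period 462: 870870 / 462 = 1885.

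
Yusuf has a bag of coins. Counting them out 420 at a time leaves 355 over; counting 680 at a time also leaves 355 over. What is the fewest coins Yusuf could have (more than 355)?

N − 355 must be a common multiple of 420 and 680.
420 = 2^2 × 3 × 5 × 7
680 = 2^3 × 5 × 17
LCM(420, 680) = 2^3 × 3 × 5 × 7 × 17 = 14280.
Smallest N > 355 is LCM + 355 = 14280 + 355 = 14635.

14635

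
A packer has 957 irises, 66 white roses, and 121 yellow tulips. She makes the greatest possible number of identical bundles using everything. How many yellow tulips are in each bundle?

Number of bundles = gcd(957, 66, 121).
957 = 3 × 11 × 29
66 = 2 × 3 × 11
121 = 11^2
gcd(957, 66, 121) = 11.
yellow tulips per bundle = 121 / 11 = 11.

11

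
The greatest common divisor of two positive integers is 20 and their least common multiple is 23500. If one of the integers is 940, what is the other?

500

For two integers, gcd × lcm = product, so the other is (20 × 23500) / 940 = 470000 / 940 = 500.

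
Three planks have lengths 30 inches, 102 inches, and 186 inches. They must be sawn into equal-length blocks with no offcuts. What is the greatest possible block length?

This is the greatest common divisor of 30, 102, and 186.
30 = 2 × 3 × 5
102 = 2 × 3 × 17
186 = 2 × 3 × 31
gcd(30, 102, 186) = 2 × 3 = 6.

6 inches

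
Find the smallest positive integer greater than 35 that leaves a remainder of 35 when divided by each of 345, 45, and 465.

N − 35 must be a common multiple of 345, 45, and 465.
345 = 3 × 5 × 23
45 = 3^2 × 5
465 = 3 × 5 × 31
LCM(345, 45, 465) = 3^2 × 5 × 23 × 31 = 32085.
Smallest N > 35 is LCM + 35 = 32085 + 35 = 32120.

32120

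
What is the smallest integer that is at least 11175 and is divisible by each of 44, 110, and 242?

The integer must be a common multiple of 44, 110, and 242, so a multiple of their LCM.
44 = 2^2 × 11
110 = 2 × 5 × 11
242 = 2 × 11^2
LCM(44, 110, 242) = 2^2 × 5 × 11^2 = 2420.
Smallest multiple of 2420 that is ≥ 11175: ⌈11175/2420⌉ × 2420 = 5 × 2420 = 12100.

12100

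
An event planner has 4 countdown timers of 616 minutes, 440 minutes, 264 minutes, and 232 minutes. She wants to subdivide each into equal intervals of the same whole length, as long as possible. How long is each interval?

8 minutes

The interval must divide each timer length; the longest such is the gcd.
616 = 2^3 × 7 × 11
440 = 2^3 × 5 × 11
264 = 2^3 × 3 × 11
232 = 2^3 × 29
gcd(616, 440, 264, 232) = 2^3 = 8.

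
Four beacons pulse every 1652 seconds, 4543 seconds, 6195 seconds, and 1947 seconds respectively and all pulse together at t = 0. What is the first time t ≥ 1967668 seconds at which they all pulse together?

Joint pulses occur at multiples of LCM(1652, 4543, 6195, 1947).
1652 = 2^2 × 7 × 59
4543 = 7 × 11 × 59
6195 = 3 × 5 × 7 × 59
1947 = 3 × 11 × 59
LCM(1652, 4543, 6195, 1947) = 2^2 × 3 × 5 × 7 × 11 × 59 = 272580.
Smallest multiple of 272580 that is ≥ 1967668: ⌈1967668/272580⌉ × 272580 = 8 × 272580 = 2180640.

2180640 seconds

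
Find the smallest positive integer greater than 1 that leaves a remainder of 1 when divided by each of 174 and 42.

1219

N − 1 must be a common multiple of 174 and 42.
174 = 2 × 3 × 29
42 = 2 × 3 × 7
LCM(174, 42) = 2 × 3 × 7 × 29 = 1218.
Smallest N > 1 is LCM + 1 = 1218 + 1 = 1219.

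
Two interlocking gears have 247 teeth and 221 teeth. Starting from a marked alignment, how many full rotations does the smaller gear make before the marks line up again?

19 rotations

The first common completion time is the LCM of the periods.
247 = 13 × 19
221 = 13 × 17
LCM(247, 221) = 13 × 17 × 19 = 4199.
Rotations for period 221: 4199 / 221 = 19.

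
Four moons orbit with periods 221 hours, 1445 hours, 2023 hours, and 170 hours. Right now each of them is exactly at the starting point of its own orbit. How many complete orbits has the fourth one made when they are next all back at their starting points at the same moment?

1547 orbits

They are all back at their starting positions together after one LCM of the periods.
221 = 13 × 17
1445 = 5 × 17^2
2023 = 7 × 17^2
170 = 2 × 5 × 17
LCM(221, 1445, 2023, 170) = 2 × 5 × 7 × 13 × 17^2 = 262990.
Orbits for period 170: 262990 / 170 = 1547.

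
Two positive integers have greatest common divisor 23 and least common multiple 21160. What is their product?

For any two positive integers, gcd × lcm = product = 23 × 21160 = 486680.

486680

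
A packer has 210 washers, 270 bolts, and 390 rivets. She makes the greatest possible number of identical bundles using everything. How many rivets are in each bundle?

13

Number of bundles = gcd(210, 270, 390).
210 = 2 × 3 × 5 × 7
270 = 2 × 3^3 × 5
390 = 2 × 3 × 5 × 13
gcd(210, 270, 390) = 2 × 3 × 5 = 30.
rivets per bundle = 390 / 30 = 13.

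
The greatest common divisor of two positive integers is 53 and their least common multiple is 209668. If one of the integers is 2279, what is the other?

For two integers, gcd × lcm = product, so the other is (53 × 209668) / 2279 = 11112404 / 2279 = 4876.

4876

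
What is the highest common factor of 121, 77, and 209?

121 = 11^2
77 = 7 × 11
209 = 11 × 19
gcd(121, 77, 209) = 11.

11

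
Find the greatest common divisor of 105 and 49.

105 = 3 × 5 × 7
49 = 7^2
gcd(105, 49) = 7.

7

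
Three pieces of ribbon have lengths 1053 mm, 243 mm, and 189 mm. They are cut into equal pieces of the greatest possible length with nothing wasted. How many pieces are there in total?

55

Piece length = gcd(1053, 243, 189).
1053 = 3^4 × 13
243 = 3^5
189 = 3^3 × 7
gcd(1053, 243, 189) = 3^3 = 27.
Total pieces = 1053/27 + 243/27 + 189/27 = 39 + 9 + 7 = 55.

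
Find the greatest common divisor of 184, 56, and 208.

8

184 = 2^3 × 23
56 = 2^3 × 7
208 = 2^4 × 13
gcd(184, 56, 208) = 2^3 = 8.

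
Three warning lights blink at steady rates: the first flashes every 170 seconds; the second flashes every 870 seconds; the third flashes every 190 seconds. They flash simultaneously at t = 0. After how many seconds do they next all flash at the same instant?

281010 seconds

We need the least common multiple of the intervals.
170 = 2 × 5 × 17
870 = 2 × 3 × 5 × 29
190 = 2 × 5 × 19
LCM(170, 870, 190) = 2 × 3 × 5 × 17 × 19 × 29 = 281010.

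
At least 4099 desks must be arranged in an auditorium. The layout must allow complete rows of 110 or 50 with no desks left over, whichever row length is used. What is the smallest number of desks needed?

The number of desks must be a common multiple of 110 and 50, so a multiple of their LCM.
110 = 2 × 5 × 11
50 = 2 × 5^2
LCM(110, 50) = 2 × 5^2 × 11 = 550.
Smallest multiple of 550 that is ≥ 4099: ⌈4099/550⌉ × 550 = 8 × 550 = 4400.

4400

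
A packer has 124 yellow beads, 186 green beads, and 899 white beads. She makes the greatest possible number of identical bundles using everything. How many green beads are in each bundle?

6

Number of bundles = gcd(124, 186, 899).
124 = 2^2 × 31
186 = 2 × 3 × 31
899 = 29 × 31
gcd(124, 186, 899) = 31.
green beads per bundle = 186 / 31 = 6.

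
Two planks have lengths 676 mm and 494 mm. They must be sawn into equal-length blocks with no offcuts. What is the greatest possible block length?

This is the greatest common divisor of 676 and 494.
676 = 2^2 × 13^2
494 = 2 × 13 × 19
gcd(676, 494) = 2 × 13 = 26.

26 mm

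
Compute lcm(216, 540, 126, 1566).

216 = 2^3 × 3^3
540 = 2^2 × 3^3 × 5
126 = 2 × 3^2 × 7
1566 = 2 × 3^3 × 29
LCM(216, 540, 126, 1566) = 2^3 × 3^3 × 5 × 7 × 29 = 219240.

219240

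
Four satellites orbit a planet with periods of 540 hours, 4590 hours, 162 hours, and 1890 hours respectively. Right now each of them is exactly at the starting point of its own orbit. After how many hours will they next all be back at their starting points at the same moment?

The first simultaneous occurrence is after LCM of the individual periods.
540 = 2^2 × 3^3 × 5
4590 = 2 × 3^3 × 5 × 17
162 = 2 × 3^4
1890 = 2 × 3^3 × 5 × 7
LCM(540, 4590, 162, 1890) = 2^2 × 3^4 × 5 × 7 × 17 = 192780.

192780 hours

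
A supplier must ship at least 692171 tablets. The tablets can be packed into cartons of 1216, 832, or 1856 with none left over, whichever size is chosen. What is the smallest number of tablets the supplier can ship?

The number of tablets must be a common multiple of 1216, 832, and 1856, so a multiple of their LCM.
1216 = 2^6 × 19
832 = 2^6 × 13
1856 = 2^6 × 29
LCM(1216, 832, 1856) = 2^6 × 13 × 19 × 29 = 458432.
Smallest multiple of 458432 that is ≥ 692171: ⌈692171/458432⌉ × 458432 = 2 × 458432 = 916864.

916864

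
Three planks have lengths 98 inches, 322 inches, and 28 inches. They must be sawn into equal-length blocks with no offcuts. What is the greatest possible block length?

This is the greatest common divisor of 98, 322, and 28.
98 = 2 × 7^2
322 = 2 × 7 × 23
28 = 2^2 × 7
gcd(98, 322, 28) = 2 × 7 = 14.

14 inches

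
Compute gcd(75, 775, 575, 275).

75 = 3 × 5^2
775 = 5^2 × 31
575 = 5^2 × 23
275 = 5^2 × 11
gcd(75, 775, 575, 275) = 5^2 = 25.

25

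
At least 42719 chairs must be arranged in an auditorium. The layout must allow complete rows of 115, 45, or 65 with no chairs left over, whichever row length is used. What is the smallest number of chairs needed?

53820

The number of chairs must be a common multiple of 115, 45, and 65, so a multiple of their LCM.
115 = 5 × 23
45 = 3^2 × 5
65 = 5 × 13
LCM(115, 45, 65) = 3^2 × 5 × 13 × 23 = 13455.
Smallest multiple of 13455 that is ≥ 42719: ⌈42719/13455⌉ × 13455 = 4 × 13455 = 53820.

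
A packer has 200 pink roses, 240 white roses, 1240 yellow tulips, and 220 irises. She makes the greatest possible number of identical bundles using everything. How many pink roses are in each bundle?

10

Number of bundles = gcd(200, 240, 1240, 220).
200 = 2^3 × 5^2
240 = 2^4 × 3 × 5
1240 = 2^3 × 5 × 31
220 = 2^2 × 5 × 11
gcd(200, 240, 1240, 220) = 2^2 × 5 = 20.
pink roses per bundle = 200 / 20 = 10.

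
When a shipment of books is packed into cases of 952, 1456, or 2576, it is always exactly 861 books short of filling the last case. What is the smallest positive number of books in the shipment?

568435

Being 861 short of a full case of size k means N ≡ −861 (mod k), i.e. N + 861 is a multiple of each size.
952 = 2^3 × 7 × 17
1456 = 2^4 × 7 × 13
2576 = 2^4 × 7 × 23
LCM(952, 1456, 2576) = 2^4 × 7 × 13 × 17 × 23 = 569296.
Smallest positive N is 569296 − 861 = 568435.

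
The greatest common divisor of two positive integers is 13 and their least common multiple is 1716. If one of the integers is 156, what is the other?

143

For two integers, gcd × lcm = product, so the other is (13 × 1716) / 156 = 22308 / 156 = 143.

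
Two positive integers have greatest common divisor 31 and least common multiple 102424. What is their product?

For any two positive integers, gcd × lcm = product = 31 × 102424 = 3175144.

3175144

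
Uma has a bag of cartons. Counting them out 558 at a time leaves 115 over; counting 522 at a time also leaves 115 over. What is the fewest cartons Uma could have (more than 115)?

N − 115 must be a common multiple of 558 and 522.
558 = 2 × 3^2 × 31
522 = 2 × 3^2 × 29
LCM(558, 522) = 2 × 3^2 × 29 × 31 = 16182.
Smallest N > 115 is LCM + 115 = 16182 + 115 = 16297.

16297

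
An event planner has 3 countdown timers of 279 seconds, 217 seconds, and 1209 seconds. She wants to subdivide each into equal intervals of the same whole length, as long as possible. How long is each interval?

The interval must divide each timer length; the longest such is the gcd.
279 = 3^2 × 31
217 = 7 × 31
1209 = 3 × 13 × 31
gcd(279, 217, 1209) = 31.

31 seconds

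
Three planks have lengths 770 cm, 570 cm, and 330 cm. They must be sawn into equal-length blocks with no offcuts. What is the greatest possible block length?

10 cm

The block length must divide every plank, so the greatest is gcd(770, 570, 330).
770 = 2 × 5 × 7 × 11
570 = 2 × 3 × 5 × 19
330 = 2 × 3 × 5 × 11
gcd(770, 570, 330) = 2 × 5 = 10.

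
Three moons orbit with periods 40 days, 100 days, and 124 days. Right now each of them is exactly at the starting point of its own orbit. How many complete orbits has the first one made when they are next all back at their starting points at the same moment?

The first common completion time is the LCM of the periods.
40 = 2^3 × 5
100 = 2^2 × 5^2
124 = 2^2 × 31
LCM(40, 100, 124) = 2^3 × 5^2 × 31 = 6200.
Orbits for period 40: 6200 / 40 = 155.

155 orbits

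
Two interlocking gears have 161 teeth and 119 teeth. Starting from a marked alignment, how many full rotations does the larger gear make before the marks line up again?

They are all back at their starting positions together after one LCM of the periods.
161 = 7 × 23
119 = 7 × 17
LCM(161, 119) = 7 × 17 × 23 = 2737.
Rotations for period 161: 2737 / 161 = 17.

17 rotations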